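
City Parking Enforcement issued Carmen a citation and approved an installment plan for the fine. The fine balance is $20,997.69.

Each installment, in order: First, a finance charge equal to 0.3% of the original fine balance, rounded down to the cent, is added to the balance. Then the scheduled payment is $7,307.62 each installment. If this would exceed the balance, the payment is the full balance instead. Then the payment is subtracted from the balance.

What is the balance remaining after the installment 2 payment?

$6,508.43

Installment 1: opening $20,997.69; interest $62.99 → $21,060.68; payment $7,307.62; balance $13,753.06
Installment 2: opening $13,753.06; interest $62.99 → $13,816.05; payment $7,307.62; balance $6,508.43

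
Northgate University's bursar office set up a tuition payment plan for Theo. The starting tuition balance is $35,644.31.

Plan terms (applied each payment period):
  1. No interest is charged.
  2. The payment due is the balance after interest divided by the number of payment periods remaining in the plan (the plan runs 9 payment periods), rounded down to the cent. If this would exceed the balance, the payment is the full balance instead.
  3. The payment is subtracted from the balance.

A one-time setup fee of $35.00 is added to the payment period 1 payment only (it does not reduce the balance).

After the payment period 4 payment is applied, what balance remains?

$19,802.40

Payment period 1: $35,644.31 − $3,960.47 (+ $35.00 fee) → $31,683.84
Payment period 2: $31,683.84 − $3,960.48 → $27,723.36
Payment period 3: $27,723.36 − $3,960.48 → $23,762.88
Payment period 4: $23,762.88 − $3,960.48 → $19,802.40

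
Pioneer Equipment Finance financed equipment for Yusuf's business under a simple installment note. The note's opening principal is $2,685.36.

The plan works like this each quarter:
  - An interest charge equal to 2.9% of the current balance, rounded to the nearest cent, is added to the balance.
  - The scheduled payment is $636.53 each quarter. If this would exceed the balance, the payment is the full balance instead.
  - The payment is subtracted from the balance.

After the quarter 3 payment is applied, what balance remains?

$960.32

# | Opening | Interest | Payment | End bal
1 | $2,685.36 | $77.88 | $636.53 | $2,126.71
2 | $2,126.71 | $61.67 | $636.53 | $1,551.85
3 | $1,551.85 | $45.00 | $636.53 | $960.32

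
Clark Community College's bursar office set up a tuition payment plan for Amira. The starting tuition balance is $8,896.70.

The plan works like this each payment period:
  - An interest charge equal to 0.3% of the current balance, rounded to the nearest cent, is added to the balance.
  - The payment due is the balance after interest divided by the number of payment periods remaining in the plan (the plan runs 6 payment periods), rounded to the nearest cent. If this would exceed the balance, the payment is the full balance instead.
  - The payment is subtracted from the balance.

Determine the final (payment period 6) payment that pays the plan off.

Payment period 1: $8,896.70 +$26.69 interest = $8,923.39; pay $1,487.23 → $7,436.16
Payment period 2: $7,436.16 +$22.31 interest = $7,458.47; pay $1,491.69 → $5,966.78
Payment period 3: $5,966.78 +$17.90 interest = $5,984.68; pay $1,496.17 → $4,488.51
Payment period 4: $4,488.51 +$13.47 interest = $4,501.98; pay $1,500.66 → $3,001.32
Payment period 5: $3,001.32 +$9.00 interest = $3,010.32; pay $1,505.16 → $1,505.16
Payment period 6: $1,505.16 +$4.52 interest = $1,509.68; pay $1,509.68 → $0.00

$1,509.68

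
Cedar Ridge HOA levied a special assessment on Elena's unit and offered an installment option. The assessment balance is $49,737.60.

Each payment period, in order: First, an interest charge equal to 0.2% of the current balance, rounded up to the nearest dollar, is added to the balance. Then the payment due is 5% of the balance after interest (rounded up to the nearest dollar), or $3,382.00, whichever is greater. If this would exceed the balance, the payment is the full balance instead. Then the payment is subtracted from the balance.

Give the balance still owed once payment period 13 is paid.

$6,554.60

Payment period 1: opening $49,737.60; interest $100.00 → $49,837.60; payment $3,382.00; balance $46,455.60
Payment period 2: opening $46,455.60; interest $93.00 → $46,548.60; payment $3,382.00; balance $43,166.60
Payment period 3: opening $43,166.60; interest $87.00 → $43,253.60; payment $3,382.00; balance $39,871.60
Payment period 4: opening $39,871.60; interest $80.00 → $39,951.60; payment $3,382.00; balance $36,569.60
Payment period 5: opening $36,569.60; interest $74.00 → $36,643.60; payment $3,382.00; balance $33,261.60
Payment period 6: opening $33,261.60; interest $67.00 → $33,328.60; payment $3,382.00; balance $29,946.60
Payment period 7: opening $29,946.60; interest $60.00 → $30,006.60; payment $3,382.00; balance $26,624.60
Payment period 8: opening $26,624.60; interest $54.00 → $26,678.60; payment $3,382.00; balance $23,296.60
Payment period 9: opening $23,296.60; interest $47.00 → $23,343.60; payment $3,382.00; balance $19,961.60
Payment period 10: opening $19,961.60; interest $40.00 → $20,001.60; payment $3,382.00; balance $16,619.60
Payment period 11: opening $16,619.60; interest $34.00 → $16,653.60; payment $3,382.00; balance $13,271.60
Payment period 12: opening $13,271.60; interest $27.00 → $13,298.60; payment $3,382.00; balance $9,916.60
Payment period 13: opening $9,916.60; interest $20.00 → $9,936.60; payment $3,382.00; balance $6,554.60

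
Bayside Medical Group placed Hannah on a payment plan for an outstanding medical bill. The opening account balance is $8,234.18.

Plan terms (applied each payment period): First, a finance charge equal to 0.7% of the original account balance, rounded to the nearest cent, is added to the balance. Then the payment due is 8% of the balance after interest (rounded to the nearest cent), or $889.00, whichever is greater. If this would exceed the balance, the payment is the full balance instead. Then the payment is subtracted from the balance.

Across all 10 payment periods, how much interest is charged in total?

Payment period 1: $8,234.18 +$57.64 interest = $8,291.82; pay $889.00 → $7,402.82
Payment period 2: $7,402.82 +$57.64 interest = $7,460.46; pay $889.00 → $6,571.46
Payment period 3: $6,571.46 +$57.64 interest = $6,629.10; pay $889.00 → $5,740.10
Payment period 4: $5,740.10 +$57.64 interest = $5,797.74; pay $889.00 → $4,908.74
Payment period 5: $4,908.74 +$57.64 interest = $4,966.38; pay $889.00 → $4,077.38
Payment period 6: $4,077.38 +$57.64 interest = $4,135.02; pay $889.00 → $3,246.02
Payment period 7: $3,246.02 +$57.64 interest = $3,303.66; pay $889.00 → $2,414.66
Payment period 8: $2,414.66 +$57.64 interest = $2,472.30; pay $889.00 → $1,583.30
Payment period 9: $1,583.30 +$57.64 interest = $1,640.94; pay $889.00 → $751.94
Payment period 10: $751.94 +$57.64 interest = $809.58; pay $809.58 → $0.00
Total interest: $57.64 + $57.64 + $57.64 + $57.64 + $57.64 + $57.64 + $57.64 + $57.64 + $57.64 + $57.64 = $576.40

$576.40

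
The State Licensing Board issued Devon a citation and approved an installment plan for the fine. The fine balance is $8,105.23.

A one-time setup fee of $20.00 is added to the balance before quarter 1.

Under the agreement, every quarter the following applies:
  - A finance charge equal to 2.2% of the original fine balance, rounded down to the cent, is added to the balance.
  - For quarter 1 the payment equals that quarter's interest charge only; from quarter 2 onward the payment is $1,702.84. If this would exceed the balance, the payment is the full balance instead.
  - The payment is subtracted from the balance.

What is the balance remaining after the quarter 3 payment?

Quarter 1: $8,125.23 +$178.31 interest = $8,303.54; pay $178.31 → $8,125.23
Quarter 2: $8,125.23 +$178.31 interest = $8,303.54; pay $1,702.84 → $6,600.70
Quarter 3: $6,600.70 +$178.31 interest = $6,779.01; pay $1,702.84 → $5,076.17

$5,076.17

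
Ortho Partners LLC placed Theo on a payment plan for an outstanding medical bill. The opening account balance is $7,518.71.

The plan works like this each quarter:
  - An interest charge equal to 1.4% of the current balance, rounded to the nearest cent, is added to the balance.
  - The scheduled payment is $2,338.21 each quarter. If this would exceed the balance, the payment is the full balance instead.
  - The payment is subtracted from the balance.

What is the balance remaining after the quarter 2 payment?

Quarter 1: opening $7,518.71; interest $105.26 → $7,623.97; payment $2,338.21; balance $5,285.76
Quarter 2: opening $5,285.76; interest $74.00 → $5,359.76; payment $2,338.21; balance $3,021.55

$3,021.55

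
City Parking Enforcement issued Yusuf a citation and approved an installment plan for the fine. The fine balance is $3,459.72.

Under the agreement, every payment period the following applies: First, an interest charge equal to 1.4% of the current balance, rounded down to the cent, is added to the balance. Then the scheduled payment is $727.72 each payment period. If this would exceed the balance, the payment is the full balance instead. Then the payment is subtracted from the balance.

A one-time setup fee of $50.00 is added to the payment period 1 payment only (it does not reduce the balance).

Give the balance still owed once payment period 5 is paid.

$0.00

Payment period 1: $3,459.72 +$48.43 interest = $3,508.15; pay $727.72 (+ $50.00 fee) → $2,780.43
Payment period 2: $2,780.43 +$38.92 interest = $2,819.35; pay $727.72 → $2,091.63
Payment period 3: $2,091.63 +$29.28 interest = $2,120.91; pay $727.72 → $1,393.19
Payment period 4: $1,393.19 +$19.50 interest = $1,412.69; pay $727.72 → $684.97
Payment period 5: $684.97 +$9.58 interest = $694.55; pay $694.55 → $0.00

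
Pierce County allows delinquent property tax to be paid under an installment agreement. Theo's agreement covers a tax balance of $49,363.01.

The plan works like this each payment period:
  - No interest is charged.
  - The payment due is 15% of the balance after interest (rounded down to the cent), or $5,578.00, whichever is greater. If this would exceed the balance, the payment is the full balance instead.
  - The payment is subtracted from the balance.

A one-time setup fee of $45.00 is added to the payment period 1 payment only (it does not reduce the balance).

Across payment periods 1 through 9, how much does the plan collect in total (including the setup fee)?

Payment period 1: opening $49,363.01; payment $7,404.45 (+ $45.00 fee); balance $41,958.56
Payment period 2: opening $41,958.56; payment $6,293.78; balance $35,664.78
Payment period 3: opening $35,664.78; payment $5,578.00; balance $30,086.78
Payment period 4: opening $30,086.78; payment $5,578.00; balance $24,508.78
Payment period 5: opening $24,508.78; payment $5,578.00; balance $18,930.78
Payment period 6: opening $18,930.78; payment $5,578.00; balance $13,352.78
Payment period 7: opening $13,352.78; payment $5,578.00; balance $7,774.78
Payment period 8: opening $7,774.78; payment $5,578.00; balance $2,196.78
Payment period 9: opening $2,196.78; payment $2,196.78; balance $0.00
Total paid: $49,408.01

$49,408.01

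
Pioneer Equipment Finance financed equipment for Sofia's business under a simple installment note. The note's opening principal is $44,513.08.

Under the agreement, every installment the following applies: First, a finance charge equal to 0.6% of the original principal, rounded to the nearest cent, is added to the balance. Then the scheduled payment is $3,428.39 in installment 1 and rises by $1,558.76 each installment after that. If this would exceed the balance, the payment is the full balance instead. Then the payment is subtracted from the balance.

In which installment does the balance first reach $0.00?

Installment 1: opening $44,513.08; interest $267.08 → $44,780.16; payment $3,428.39; balance $41,351.77
Installment 2: opening $41,351.77; interest $267.08 → $41,618.85; payment $4,987.15; balance $36,631.70
Installment 3: opening $36,631.70; interest $267.08 → $36,898.78; payment $6,545.91; balance $30,352.87
Installment 4: opening $30,352.87; interest $267.08 → $30,619.95; payment $8,104.67; balance $22,515.28
Installment 5: opening $22,515.28; interest $267.08 → $22,782.36; payment $9,663.43; balance $13,118.93
Installment 6: opening $13,118.93; interest $267.08 → $13,386.01; payment $11,222.19; balance $2,163.82
Installment 7: opening $2,163.82; interest $267.08 → $2,430.90; payment $2,430.90; balance $0.00
Balance reaches $0.00 in installment 7.

7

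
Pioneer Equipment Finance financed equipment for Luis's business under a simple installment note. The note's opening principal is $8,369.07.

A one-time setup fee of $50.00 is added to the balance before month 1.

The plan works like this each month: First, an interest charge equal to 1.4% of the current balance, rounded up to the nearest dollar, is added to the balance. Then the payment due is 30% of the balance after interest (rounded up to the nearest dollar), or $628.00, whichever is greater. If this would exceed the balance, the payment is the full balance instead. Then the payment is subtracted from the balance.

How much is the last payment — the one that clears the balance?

# | Opening | Interest | Payment | End bal
1 | $8,419.07 | $118.00 | $2,562.00 | $5,975.07
2 | $5,975.07 | $84.00 | $1,818.00 | $4,241.07
3 | $4,241.07 | $60.00 | $1,291.00 | $3,010.07
4 | $3,010.07 | $43.00 | $916.00 | $2,137.07
5 | $2,137.07 | $30.00 | $651.00 | $1,516.07
6 | $1,516.07 | $22.00 | $628.00 | $910.07
7 | $910.07 | $13.00 | $628.00 | $295.07
8 | $295.07 | $5.00 | $300.07 | $0.00

$300.07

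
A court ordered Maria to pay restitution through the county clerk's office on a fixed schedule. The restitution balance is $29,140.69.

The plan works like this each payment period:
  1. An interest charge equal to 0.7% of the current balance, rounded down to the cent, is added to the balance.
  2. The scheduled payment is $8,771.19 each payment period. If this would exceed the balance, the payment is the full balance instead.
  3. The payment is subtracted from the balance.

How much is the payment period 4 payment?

# | Opening | Interest | Payment | End bal
1 | $29,140.69 | $203.98 | $8,771.19 | $20,573.48
2 | $20,573.48 | $144.01 | $8,771.19 | $11,946.30
3 | $11,946.30 | $83.62 | $8,771.19 | $3,258.73
4 | $3,258.73 | $22.81 | $3,281.54 | $0.00

$3,281.54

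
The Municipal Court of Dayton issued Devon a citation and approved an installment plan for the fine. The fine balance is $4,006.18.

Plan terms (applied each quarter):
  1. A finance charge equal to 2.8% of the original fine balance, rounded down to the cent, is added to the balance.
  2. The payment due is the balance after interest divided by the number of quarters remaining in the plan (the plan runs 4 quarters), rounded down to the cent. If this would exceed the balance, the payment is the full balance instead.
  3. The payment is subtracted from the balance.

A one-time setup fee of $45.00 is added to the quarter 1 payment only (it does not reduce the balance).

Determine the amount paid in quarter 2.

$1,066.98

Quarter 1: opening $4,006.18; interest $112.17 → $4,118.35; payment $1,029.58 (+ $45.00 fee); balance $3,088.77
Quarter 2: opening $3,088.77; interest $112.17 → $3,200.94; payment $1,066.98; balance $2,133.96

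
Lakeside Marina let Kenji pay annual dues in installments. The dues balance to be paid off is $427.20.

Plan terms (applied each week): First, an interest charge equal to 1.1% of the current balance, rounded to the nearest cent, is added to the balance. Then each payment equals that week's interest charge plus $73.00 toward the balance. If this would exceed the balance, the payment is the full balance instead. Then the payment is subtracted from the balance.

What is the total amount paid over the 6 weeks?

$443.35

Week 1: $427.20 +$4.70 interest = $431.90; pay $77.70 → $354.20
Week 2: $354.20 +$3.90 interest = $358.10; pay $76.90 → $281.20
Week 3: $281.20 +$3.09 interest = $284.29; pay $76.09 → $208.20
Week 4: $208.20 +$2.29 interest = $210.49; pay $75.29 → $135.20
Week 5: $135.20 +$1.49 interest = $136.69; pay $74.49 → $62.20
Week 6: $62.20 +$0.68 interest = $62.88; pay $62.88 → $0.00
Total paid: $443.35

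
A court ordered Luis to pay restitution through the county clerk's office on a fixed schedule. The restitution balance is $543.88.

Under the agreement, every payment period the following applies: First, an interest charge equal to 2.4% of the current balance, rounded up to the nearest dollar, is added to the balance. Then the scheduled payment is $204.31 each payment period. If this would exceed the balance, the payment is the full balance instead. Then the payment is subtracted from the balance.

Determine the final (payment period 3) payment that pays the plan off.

$162.26

# | Opening | Interest | Payment | End bal
1 | $543.88 | $14.00 | $204.31 | $353.57
2 | $353.57 | $9.00 | $204.31 | $158.26
3 | $158.26 | $4.00 | $162.26 | $0.00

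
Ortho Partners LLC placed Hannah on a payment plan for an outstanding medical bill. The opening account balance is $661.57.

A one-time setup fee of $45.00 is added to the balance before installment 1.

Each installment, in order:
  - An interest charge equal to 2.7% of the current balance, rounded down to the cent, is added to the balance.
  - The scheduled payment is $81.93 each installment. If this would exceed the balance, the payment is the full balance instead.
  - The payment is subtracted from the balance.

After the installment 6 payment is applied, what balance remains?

Installment 1: $706.57 +$19.07 interest = $725.64; pay $81.93 → $643.71
Installment 2: $643.71 +$17.38 interest = $661.09; pay $81.93 → $579.16
Installment 3: $579.16 +$15.63 interest = $594.79; pay $81.93 → $512.86
Installment 4: $512.86 +$13.84 interest = $526.70; pay $81.93 → $444.77
Installment 5: $444.77 +$12.00 interest = $456.77; pay $81.93 → $374.84
Installment 6: $374.84 +$10.12 interest = $384.96; pay $81.93 → $303.03

$303.03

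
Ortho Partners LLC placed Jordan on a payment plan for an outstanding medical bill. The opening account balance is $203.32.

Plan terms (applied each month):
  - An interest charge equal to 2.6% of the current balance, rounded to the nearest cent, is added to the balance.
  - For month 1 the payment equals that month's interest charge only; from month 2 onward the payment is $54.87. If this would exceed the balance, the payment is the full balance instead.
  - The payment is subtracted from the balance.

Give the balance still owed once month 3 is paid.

$102.87

Month 1: opening $203.32; interest $5.29 → $208.61; payment $5.29; balance $203.32
Month 2: opening $203.32; interest $5.29 → $208.61; payment $54.87; balance $153.74
Month 3: opening $153.74; interest $4.00 → $157.74; payment $54.87; balance $102.87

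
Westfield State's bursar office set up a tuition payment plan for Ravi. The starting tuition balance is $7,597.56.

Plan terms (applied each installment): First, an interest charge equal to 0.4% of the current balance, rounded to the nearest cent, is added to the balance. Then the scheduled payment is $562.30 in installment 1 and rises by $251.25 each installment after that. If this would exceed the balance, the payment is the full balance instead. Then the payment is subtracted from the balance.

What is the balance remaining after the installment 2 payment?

$6,280.36

Installment 1: $7,597.56 +$30.39 interest = $7,627.95; pay $562.30 → $7,065.65
Installment 2: $7,065.65 +$28.26 interest = $7,093.91; pay $813.55 → $6,280.36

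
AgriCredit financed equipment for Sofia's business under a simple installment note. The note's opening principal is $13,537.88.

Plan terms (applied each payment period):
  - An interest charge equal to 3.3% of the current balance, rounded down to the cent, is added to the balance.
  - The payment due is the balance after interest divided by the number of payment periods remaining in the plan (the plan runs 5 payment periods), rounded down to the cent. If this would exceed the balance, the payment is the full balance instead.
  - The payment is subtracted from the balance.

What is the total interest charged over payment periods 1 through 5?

Payment period 1: opening $13,537.88; interest $446.75 → $13,984.63; payment $2,796.92; balance $11,187.71
Payment period 2: opening $11,187.71; interest $369.19 → $11,556.90; payment $2,889.22; balance $8,667.68
Payment period 3: opening $8,667.68; interest $286.03 → $8,953.71; payment $2,984.57; balance $5,969.14
Payment period 4: opening $5,969.14; interest $196.98 → $6,166.12; payment $3,083.06; balance $3,083.06
Payment period 5: opening $3,083.06; interest $101.74 → $3,184.80; payment $3,184.80; balance $0.00
Total interest: $446.75 + $369.19 + $286.03 + $196.98 + $101.74 = $1,400.69

$1,400.69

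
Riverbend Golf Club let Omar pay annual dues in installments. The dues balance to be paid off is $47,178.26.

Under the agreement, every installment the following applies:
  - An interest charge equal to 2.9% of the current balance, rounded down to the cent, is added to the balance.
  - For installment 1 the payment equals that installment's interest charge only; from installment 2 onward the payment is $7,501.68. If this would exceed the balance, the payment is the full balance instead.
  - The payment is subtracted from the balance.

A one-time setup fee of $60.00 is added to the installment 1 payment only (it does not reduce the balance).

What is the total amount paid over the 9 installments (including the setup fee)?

$54,271.72

Installment 1: opening $47,178.26; interest $1,368.16 → $48,546.42; payment $1,368.16 (+ $60.00 fee); balance $47,178.26
Installment 2: opening $47,178.26; interest $1,368.16 → $48,546.42; payment $7,501.68; balance $41,044.74
Installment 3: opening $41,044.74; interest $1,190.29 → $42,235.03; payment $7,501.68; balance $34,733.35
Installment 4: opening $34,733.35; interest $1,007.26 → $35,740.61; payment $7,501.68; balance $28,238.93
Installment 5: opening $28,238.93; interest $818.92 → $29,057.85; payment $7,501.68; balance $21,556.17
Installment 6: opening $21,556.17; interest $625.12 → $22,181.29; payment $7,501.68; balance $14,679.61
Installment 7: opening $14,679.61; interest $425.70 → $15,105.31; payment $7,501.68; balance $7,603.63
Installment 8: opening $7,603.63; interest $220.50 → $7,824.13; payment $7,501.68; balance $322.45
Installment 9: opening $322.45; interest $9.35 → $331.80; payment $331.80; balance $0.00
Total paid: $54,271.72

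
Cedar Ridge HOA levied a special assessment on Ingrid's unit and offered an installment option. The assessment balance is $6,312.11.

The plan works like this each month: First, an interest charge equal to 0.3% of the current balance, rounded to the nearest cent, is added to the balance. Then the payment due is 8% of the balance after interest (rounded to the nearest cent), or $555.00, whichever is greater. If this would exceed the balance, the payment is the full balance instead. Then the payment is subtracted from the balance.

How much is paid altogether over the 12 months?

$6,432.15

# | Opening | Interest | Payment | End bal
1 | $6,312.11 | $18.94 | $555.00 | $5,776.05
2 | $5,776.05 | $17.33 | $555.00 | $5,238.38
3 | $5,238.38 | $15.72 | $555.00 | $4,699.10
4 | $4,699.10 | $14.10 | $555.00 | $4,158.20
5 | $4,158.20 | $12.47 | $555.00 | $3,615.67
6 | $3,615.67 | $10.85 | $555.00 | $3,071.52
7 | $3,071.52 | $9.21 | $555.00 | $2,525.73
8 | $2,525.73 | $7.58 | $555.00 | $1,978.31
9 | $1,978.31 | $5.93 | $555.00 | $1,429.24
10 | $1,429.24 | $4.29 | $555.00 | $878.53
11 | $878.53 | $2.64 | $555.00 | $326.17
12 | $326.17 | $0.98 | $327.15 | $0.00
Total paid: $6,432.15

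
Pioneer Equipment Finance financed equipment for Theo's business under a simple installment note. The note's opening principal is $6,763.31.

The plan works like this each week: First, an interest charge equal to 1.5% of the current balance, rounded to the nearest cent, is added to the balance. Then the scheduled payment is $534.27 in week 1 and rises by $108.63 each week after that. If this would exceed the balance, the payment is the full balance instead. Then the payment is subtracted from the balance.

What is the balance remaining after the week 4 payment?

# | Opening | Interest | Payment | End bal
1 | $6,763.31 | $101.45 | $534.27 | $6,330.49
2 | $6,330.49 | $94.96 | $642.90 | $5,782.55
3 | $5,782.55 | $86.74 | $751.53 | $5,117.76
4 | $5,117.76 | $76.77 | $860.16 | $4,334.37

$4,334.37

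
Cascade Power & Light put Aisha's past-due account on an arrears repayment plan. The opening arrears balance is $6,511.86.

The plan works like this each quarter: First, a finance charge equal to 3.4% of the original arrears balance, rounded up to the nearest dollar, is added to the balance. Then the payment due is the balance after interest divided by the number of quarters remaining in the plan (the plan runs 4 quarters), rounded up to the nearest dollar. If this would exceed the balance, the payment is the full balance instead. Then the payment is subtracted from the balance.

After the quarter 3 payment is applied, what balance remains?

Quarter 1: opening $6,511.86; interest $222.00 → $6,733.86; payment $1,684.00; balance $5,049.86
Quarter 2: opening $5,049.86; interest $222.00 → $5,271.86; payment $1,758.00; balance $3,513.86
Quarter 3: opening $3,513.86; interest $222.00 → $3,735.86; payment $1,868.00; balance $1,867.86

$1,867.86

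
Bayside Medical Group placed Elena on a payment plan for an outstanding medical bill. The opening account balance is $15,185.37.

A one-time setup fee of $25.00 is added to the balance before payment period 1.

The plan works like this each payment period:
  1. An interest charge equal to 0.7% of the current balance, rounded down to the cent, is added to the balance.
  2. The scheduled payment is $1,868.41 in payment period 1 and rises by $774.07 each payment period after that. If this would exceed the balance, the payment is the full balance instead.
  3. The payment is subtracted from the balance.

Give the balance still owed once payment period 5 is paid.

$0.00

Payment period 1: opening $15,210.37; interest $106.47 → $15,316.84; payment $1,868.41; balance $13,448.43
Payment period 2: opening $13,448.43; interest $94.13 → $13,542.56; payment $2,642.48; balance $10,900.08
Payment period 3: opening $10,900.08; interest $76.30 → $10,976.38; payment $3,416.55; balance $7,559.83
Payment period 4: opening $7,559.83; interest $52.91 → $7,612.74; payment $4,190.62; balance $3,422.12
Payment period 5: opening $3,422.12; interest $23.95 → $3,446.07; payment $3,446.07; balance $0.00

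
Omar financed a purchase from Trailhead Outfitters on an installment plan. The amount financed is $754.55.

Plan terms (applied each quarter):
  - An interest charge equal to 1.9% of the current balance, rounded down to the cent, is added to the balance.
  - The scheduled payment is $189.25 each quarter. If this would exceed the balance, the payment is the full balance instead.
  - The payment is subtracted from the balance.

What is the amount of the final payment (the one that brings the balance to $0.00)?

# | Opening | Interest | Payment | End bal
1 | $754.55 | $14.33 | $189.25 | $579.63
2 | $579.63 | $11.01 | $189.25 | $401.39
3 | $401.39 | $7.62 | $189.25 | $219.76
4 | $219.76 | $4.17 | $189.25 | $34.68
5 | $34.68 | $0.65 | $35.33 | $0.00

$35.33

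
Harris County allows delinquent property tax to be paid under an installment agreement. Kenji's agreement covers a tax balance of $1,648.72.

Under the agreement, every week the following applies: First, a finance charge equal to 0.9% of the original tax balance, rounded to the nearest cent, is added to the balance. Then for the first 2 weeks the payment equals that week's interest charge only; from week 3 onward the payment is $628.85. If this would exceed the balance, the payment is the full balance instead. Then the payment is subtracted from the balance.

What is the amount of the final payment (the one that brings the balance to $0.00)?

$435.54

Week 1: opening $1,648.72; interest $14.84 → $1,663.56; payment $14.84; balance $1,648.72
Week 2: opening $1,648.72; interest $14.84 → $1,663.56; payment $14.84; balance $1,648.72
Week 3: opening $1,648.72; interest $14.84 → $1,663.56; payment $628.85; balance $1,034.71
Week 4: opening $1,034.71; interest $14.84 → $1,049.55; payment $628.85; balance $420.70
Week 5: opening $420.70; interest $14.84 → $435.54; payment $435.54; balance $0.00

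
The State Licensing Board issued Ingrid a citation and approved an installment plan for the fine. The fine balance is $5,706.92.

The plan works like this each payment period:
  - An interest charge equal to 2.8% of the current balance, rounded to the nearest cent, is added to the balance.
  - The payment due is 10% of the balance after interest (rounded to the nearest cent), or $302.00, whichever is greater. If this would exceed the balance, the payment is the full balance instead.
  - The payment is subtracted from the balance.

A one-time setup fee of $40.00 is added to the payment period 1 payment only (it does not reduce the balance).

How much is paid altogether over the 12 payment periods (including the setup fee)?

Payment period 1: opening $5,706.92; interest $159.79 → $5,866.71; payment $586.67 (+ $40.00 fee); balance $5,280.04
Payment period 2: opening $5,280.04; interest $147.84 → $5,427.88; payment $542.79; balance $4,885.09
Payment period 3: opening $4,885.09; interest $136.78 → $5,021.87; payment $502.19; balance $4,519.68
Payment period 4: opening $4,519.68; interest $126.55 → $4,646.23; payment $464.62; balance $4,181.61
Payment period 5: opening $4,181.61; interest $117.09 → $4,298.70; payment $429.87; balance $3,868.83
Payment period 6: opening $3,868.83; interest $108.33 → $3,977.16; payment $397.72; balance $3,579.44
Payment period 7: opening $3,579.44; interest $100.22 → $3,679.66; payment $367.97; balance $3,311.69
Payment period 8: opening $3,311.69; interest $92.73 → $3,404.42; payment $340.44; balance $3,063.98
Payment period 9: opening $3,063.98; interest $85.79 → $3,149.77; payment $314.98; balance $2,834.79
Payment period 10: opening $2,834.79; interest $79.37 → $2,914.16; payment $302.00; balance $2,612.16
Payment period 11: opening $2,612.16; interest $73.14 → $2,685.30; payment $302.00; balance $2,383.30
Payment period 12: opening $2,383.30; interest $66.73 → $2,450.03; payment $302.00; balance $2,148.03
Total paid: $4,893.25

$4,893.25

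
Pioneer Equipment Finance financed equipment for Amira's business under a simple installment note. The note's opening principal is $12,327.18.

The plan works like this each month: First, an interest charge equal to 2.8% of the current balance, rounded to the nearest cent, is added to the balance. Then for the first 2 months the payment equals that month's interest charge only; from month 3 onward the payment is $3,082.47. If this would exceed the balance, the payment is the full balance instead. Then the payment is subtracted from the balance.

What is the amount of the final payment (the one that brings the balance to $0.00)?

$934.90

Month 1: $12,327.18 +$345.16 interest = $12,672.34; pay $345.16 → $12,327.18
Month 2: $12,327.18 +$345.16 interest = $12,672.34; pay $345.16 → $12,327.18
Month 3: $12,327.18 +$345.16 interest = $12,672.34; pay $3,082.47 → $9,589.87
Month 4: $9,589.87 +$268.52 interest = $9,858.39; pay $3,082.47 → $6,775.92
Month 5: $6,775.92 +$189.73 interest = $6,965.65; pay $3,082.47 → $3,883.18
Month 6: $3,883.18 +$108.73 interest = $3,991.91; pay $3,082.47 → $909.44
Month 7: $909.44 +$25.46 interest = $934.90; pay $934.90 → $0.00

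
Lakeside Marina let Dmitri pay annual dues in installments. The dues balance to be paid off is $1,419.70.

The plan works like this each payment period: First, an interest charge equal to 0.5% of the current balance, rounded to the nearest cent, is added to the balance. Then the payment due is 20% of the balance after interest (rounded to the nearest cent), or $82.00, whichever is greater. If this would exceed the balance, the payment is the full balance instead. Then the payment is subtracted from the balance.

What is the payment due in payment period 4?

Payment period 1: opening $1,419.70; interest $7.10 → $1,426.80; payment $285.36; balance $1,141.44
Payment period 2: opening $1,141.44; interest $5.71 → $1,147.15; payment $229.43; balance $917.72
Payment period 3: opening $917.72; interest $4.59 → $922.31; payment $184.46; balance $737.85
Payment period 4: opening $737.85; interest $3.69 → $741.54; payment $148.31; balance $593.23

$148.31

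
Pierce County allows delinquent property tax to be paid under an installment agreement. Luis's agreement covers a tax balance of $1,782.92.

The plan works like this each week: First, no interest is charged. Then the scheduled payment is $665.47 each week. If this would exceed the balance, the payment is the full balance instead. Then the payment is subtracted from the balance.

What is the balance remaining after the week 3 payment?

$0.00

Week 1: $1,782.92 − $665.47 → $1,117.45
Week 2: $1,117.45 − $665.47 → $451.98
Week 3: $451.98 − $451.98 → $0.00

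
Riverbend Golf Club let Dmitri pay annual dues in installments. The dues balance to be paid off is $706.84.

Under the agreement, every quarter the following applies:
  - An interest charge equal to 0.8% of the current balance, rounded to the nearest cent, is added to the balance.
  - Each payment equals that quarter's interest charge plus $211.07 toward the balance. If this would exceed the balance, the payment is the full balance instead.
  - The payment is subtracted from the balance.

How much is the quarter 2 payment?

Quarter 1: opening $706.84; interest $5.65 → $712.49; payment $216.72; balance $495.77
Quarter 2: opening $495.77; interest $3.97 → $499.74; payment $215.04; balance $284.70

$215.04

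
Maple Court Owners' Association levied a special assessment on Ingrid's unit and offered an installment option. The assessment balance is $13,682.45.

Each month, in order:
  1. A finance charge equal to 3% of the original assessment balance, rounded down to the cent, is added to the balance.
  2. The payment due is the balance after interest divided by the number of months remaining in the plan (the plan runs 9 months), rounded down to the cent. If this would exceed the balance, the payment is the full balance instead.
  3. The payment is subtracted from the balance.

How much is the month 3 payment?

Month 1: opening $13,682.45; interest $410.47 → $14,092.92; payment $1,565.88; balance $12,527.04
Month 2: opening $12,527.04; interest $410.47 → $12,937.51; payment $1,617.18; balance $11,320.33
Month 3: opening $11,320.33; interest $410.47 → $11,730.80; payment $1,675.82; balance $10,054.98

$1,675.82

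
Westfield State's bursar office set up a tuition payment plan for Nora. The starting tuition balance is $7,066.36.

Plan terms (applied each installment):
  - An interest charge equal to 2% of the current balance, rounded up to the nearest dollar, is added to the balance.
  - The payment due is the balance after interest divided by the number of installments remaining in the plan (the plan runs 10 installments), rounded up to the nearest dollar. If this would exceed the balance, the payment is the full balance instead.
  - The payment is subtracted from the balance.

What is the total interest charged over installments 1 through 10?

Installment 1: $7,066.36 +$142.00 interest = $7,208.36; pay $721.00 → $6,487.36
Installment 2: $6,487.36 +$130.00 interest = $6,617.36; pay $736.00 → $5,881.36
Installment 3: $5,881.36 +$118.00 interest = $5,999.36; pay $750.00 → $5,249.36
Installment 4: $5,249.36 +$105.00 interest = $5,354.36; pay $765.00 → $4,589.36
Installment 5: $4,589.36 +$92.00 interest = $4,681.36; pay $781.00 → $3,900.36
Installment 6: $3,900.36 +$79.00 interest = $3,979.36; pay $796.00 → $3,183.36
Installment 7: $3,183.36 +$64.00 interest = $3,247.36; pay $812.00 → $2,435.36
Installment 8: $2,435.36 +$49.00 interest = $2,484.36; pay $829.00 → $1,655.36
Installment 9: $1,655.36 +$34.00 interest = $1,689.36; pay $845.00 → $844.36
Installment 10: $844.36 +$17.00 interest = $861.36; pay $861.36 → $0.00
Total interest: $142.00 + $130.00 + $118.00 + $105.00 + $92.00 + $79.00 + $64.00 + $49.00 + $34.00 + $17.00 = $830.00

$830.00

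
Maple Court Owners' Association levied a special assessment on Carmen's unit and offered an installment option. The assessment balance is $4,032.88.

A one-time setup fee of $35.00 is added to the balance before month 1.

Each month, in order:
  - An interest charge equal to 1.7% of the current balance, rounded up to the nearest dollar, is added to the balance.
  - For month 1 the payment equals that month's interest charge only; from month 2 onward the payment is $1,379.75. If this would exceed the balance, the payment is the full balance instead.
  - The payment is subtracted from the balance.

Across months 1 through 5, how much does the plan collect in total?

Month 1: $4,067.88 +$70.00 interest = $4,137.88; pay $70.00 → $4,067.88
Month 2: $4,067.88 +$70.00 interest = $4,137.88; pay $1,379.75 → $2,758.13
Month 3: $2,758.13 +$47.00 interest = $2,805.13; pay $1,379.75 → $1,425.38
Month 4: $1,425.38 +$25.00 interest = $1,450.38; pay $1,379.75 → $70.63
Month 5: $70.63 +$2.00 interest = $72.63; pay $72.63 → $0.00
Total paid: $4,281.88

$4,281.88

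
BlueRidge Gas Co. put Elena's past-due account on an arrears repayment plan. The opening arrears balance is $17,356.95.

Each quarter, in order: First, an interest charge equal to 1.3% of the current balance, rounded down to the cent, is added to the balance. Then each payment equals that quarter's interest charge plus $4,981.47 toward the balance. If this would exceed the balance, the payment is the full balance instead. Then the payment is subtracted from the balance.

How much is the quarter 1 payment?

Quarter 1: opening $17,356.95; interest $225.64 → $17,582.59; payment $5,207.11; balance $12,375.48

$5,207.11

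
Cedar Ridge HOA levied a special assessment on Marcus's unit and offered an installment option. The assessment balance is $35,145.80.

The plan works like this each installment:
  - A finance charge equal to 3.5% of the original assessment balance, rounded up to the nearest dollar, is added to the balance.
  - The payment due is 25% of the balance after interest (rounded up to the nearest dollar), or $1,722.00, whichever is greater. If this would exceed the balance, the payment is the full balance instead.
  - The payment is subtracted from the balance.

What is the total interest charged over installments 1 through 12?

# | Opening | Interest | Payment | End bal
1 | $35,145.80 | $1,231.00 | $9,095.00 | $27,281.80
2 | $27,281.80 | $1,231.00 | $7,129.00 | $21,383.80
3 | $21,383.80 | $1,231.00 | $5,654.00 | $16,960.80
4 | $16,960.80 | $1,231.00 | $4,548.00 | $13,643.80
5 | $13,643.80 | $1,231.00 | $3,719.00 | $11,155.80
6 | $11,155.80 | $1,231.00 | $3,097.00 | $9,289.80
7 | $9,289.80 | $1,231.00 | $2,631.00 | $7,889.80
8 | $7,889.80 | $1,231.00 | $2,281.00 | $6,839.80
9 | $6,839.80 | $1,231.00 | $2,018.00 | $6,052.80
10 | $6,052.80 | $1,231.00 | $1,821.00 | $5,462.80
11 | $5,462.80 | $1,231.00 | $1,722.00 | $4,971.80
12 | $4,971.80 | $1,231.00 | $1,722.00 | $4,480.80
Total interest: $1,231.00 + $1,231.00 + $1,231.00 + $1,231.00 + $1,231.00 + $1,231.00 + $1,231.00 + $1,231.00 + $1,231.00 + $1,231.00 + $1,231.00 + $1,231.00 = $14,772.00

$14,772.00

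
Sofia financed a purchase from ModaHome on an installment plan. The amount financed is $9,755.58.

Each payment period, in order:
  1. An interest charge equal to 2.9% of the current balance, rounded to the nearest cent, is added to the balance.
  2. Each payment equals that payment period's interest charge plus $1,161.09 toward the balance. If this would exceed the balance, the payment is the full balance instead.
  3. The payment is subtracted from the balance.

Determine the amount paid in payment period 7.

$1,241.97

Payment period 1: $9,755.58 +$282.91 interest = $10,038.49; pay $1,444.00 → $8,594.49
Payment period 2: $8,594.49 +$249.24 interest = $8,843.73; pay $1,410.33 → $7,433.40
Payment period 3: $7,433.40 +$215.57 interest = $7,648.97; pay $1,376.66 → $6,272.31
Payment period 4: $6,272.31 +$181.90 interest = $6,454.21; pay $1,342.99 → $5,111.22
Payment period 5: $5,111.22 +$148.23 interest = $5,259.45; pay $1,309.32 → $3,950.13
Payment period 6: $3,950.13 +$114.55 interest = $4,064.68; pay $1,275.64 → $2,789.04
Payment period 7: $2,789.04 +$80.88 interest = $2,869.92; pay $1,241.97 → $1,627.95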